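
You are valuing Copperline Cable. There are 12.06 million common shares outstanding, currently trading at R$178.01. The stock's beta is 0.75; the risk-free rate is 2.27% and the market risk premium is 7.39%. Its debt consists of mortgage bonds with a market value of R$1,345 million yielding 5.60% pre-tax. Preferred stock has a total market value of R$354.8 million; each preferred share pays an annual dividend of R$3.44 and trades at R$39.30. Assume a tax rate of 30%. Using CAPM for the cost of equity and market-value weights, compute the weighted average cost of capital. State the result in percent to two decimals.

Cost of equity via CAPM: Re = 2.27% + 0.75 × 7.39% = 7.8125%.
Cost of preferred: Rp = 3.44 / 39.3 = 8.7532%.
Market value of equity E = 178.01 × 12.06m = 2146.8006m.
Total capital V = 2146.8006 + 354.8 + 1345 = 3846.6006.
Equity: weight = 2146.8006/3846.6006 = 0.5581; cost = 7.8125%.
Preferred: weight = 354.8/3846.6006 = 0.0922; cost = 8.7532%.
Mortgage bonds: weight = 1345/3846.6006 = 0.3497; after-tax cost = 5.6% × (1 − 30%) = 3.9200%.
WACC = 0.5581 × 7.8125% + 0.0922 × 8.7532% + 0.3497 × 3.9200% = 6.5382%.

6.54%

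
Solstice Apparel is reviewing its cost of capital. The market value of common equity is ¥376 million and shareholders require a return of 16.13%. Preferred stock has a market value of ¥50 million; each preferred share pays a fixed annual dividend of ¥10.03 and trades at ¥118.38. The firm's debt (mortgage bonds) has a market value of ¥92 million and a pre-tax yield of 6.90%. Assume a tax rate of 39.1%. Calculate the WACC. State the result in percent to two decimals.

Cost of preferred: Rp = 10.03 / 118.38 = 8.4727%.
Total capital V = 376 + 50 + 92 = 518.
Equity: weight = 376/518 = 0.7259; cost = 16.13%.
Preferred: weight = 50/518 = 0.0965; cost = 8.4727%.
Mortgage bonds: weight = 92/518 = 0.1776; after-tax cost = 6.9% × (1 − 39.1%) = 4.2021%.
WACC = 0.7259 × 16.1300% + 0.0965 × 8.4727% + 0.1776 × 4.2021% = 13.2724%.

13.27%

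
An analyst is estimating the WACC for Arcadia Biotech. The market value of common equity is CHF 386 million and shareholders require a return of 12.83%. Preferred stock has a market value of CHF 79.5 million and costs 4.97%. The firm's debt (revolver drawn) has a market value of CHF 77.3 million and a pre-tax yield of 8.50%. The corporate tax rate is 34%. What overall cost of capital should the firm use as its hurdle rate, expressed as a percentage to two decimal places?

Total capital V = 386 + 79.5 + 77.3 = 542.8.
Equity: weight = 386/542.8 = 0.7111; cost = 12.83%.
Preferred: weight = 79.5/542.8 = 0.1465; cost = 4.97%.
Revolver drawn: weight = 77.3/542.8 = 0.1424; after-tax cost = 8.5% × (1 − 34%) = 5.6100%.
WACC = 0.7111 × 12.8300% + 0.1465 × 4.9700% + 0.1424 × 5.6100% = 10.6506%.

10.65%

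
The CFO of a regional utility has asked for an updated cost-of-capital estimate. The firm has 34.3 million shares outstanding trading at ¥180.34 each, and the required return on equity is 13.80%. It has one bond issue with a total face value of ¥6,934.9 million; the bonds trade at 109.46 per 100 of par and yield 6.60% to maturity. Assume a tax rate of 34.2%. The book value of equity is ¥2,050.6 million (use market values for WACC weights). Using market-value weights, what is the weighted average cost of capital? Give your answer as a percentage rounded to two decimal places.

Market value of equity E = 180.34 × 34.3m = 6185.662m. Market value of debt D = 6934.9m × 109.46/100 = 7590.94154m.
Total capital V = 6185.662 + 7590.94154 = 13776.60354.
Equity: weight = 6185.662/13776.60354 = 0.4490; cost = 13.8%.
Bonds outstanding: weight = 7590.94154/13776.60354 = 0.5510; after-tax cost = 6.6% × (1 − 34.2%) = 4.3428%.
WACC = 0.4490 × 13.8000% + 0.5510 × 4.3428% = 8.5891%.

8.59%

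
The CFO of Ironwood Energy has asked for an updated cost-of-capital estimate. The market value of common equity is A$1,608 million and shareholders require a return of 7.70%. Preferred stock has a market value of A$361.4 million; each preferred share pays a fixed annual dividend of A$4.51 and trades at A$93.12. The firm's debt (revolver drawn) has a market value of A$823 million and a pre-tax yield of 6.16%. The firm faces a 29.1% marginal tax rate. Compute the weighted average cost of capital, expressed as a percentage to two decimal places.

6.35%

Cost of preferred: Rp = 4.51 / 93.12 = 4.8432%.
Total capital V = 1608 + 361.4 + 823 = 2792.4.
Equity: weight = 1608/2792.4 = 0.5758; cost = 7.7%.
Preferred: weight = 361.4/2792.4 = 0.1294; cost = 4.8432%.
Revolver drawn: weight = 823/2792.4 = 0.2947; after-tax cost = 6.16% × (1 − 29.1%) = 4.3674%.
WACC = 0.5758 × 7.7000% + 0.1294 × 4.8432% + 0.2947 × 4.3674% = 6.3481%.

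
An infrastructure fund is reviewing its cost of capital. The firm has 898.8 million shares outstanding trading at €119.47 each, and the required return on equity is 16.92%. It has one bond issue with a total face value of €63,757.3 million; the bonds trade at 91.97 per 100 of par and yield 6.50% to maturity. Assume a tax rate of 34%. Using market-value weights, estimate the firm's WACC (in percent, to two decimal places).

Market value of equity E = 119.47 × 898.8m = 107379.636m. Market value of debt D = 63757.3m × 91.97/100 = 58637.58881m.
Total capital V = 107379.636 + 58637.58881 = 166017.22481.
Equity: weight = 107379.636/166017.22481 = 0.6468; cost = 16.92%.
Bonds outstanding: weight = 58637.58881/166017.22481 = 0.3532; after-tax cost = 6.5% × (1 − 34%) = 4.2900%.
WACC = 0.6468 × 16.9200% + 0.3532 × 4.2900% = 12.4591%.

12.46%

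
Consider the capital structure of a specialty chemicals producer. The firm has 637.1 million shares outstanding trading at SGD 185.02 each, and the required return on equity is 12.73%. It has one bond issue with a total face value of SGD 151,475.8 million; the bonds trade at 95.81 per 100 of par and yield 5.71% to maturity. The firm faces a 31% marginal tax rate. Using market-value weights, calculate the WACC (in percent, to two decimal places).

7.88%

Market value of equity E = 185.02 × 637.1m = 117876.242m. Market value of debt D = 151475.8m × 95.81/100 = 145128.96398m.
Total capital V = 117876.242 + 145128.96398 = 263005.20598.
Equity: weight = 117876.242/263005.20598 = 0.4482; cost = 12.73%.
Bonds outstanding: weight = 145128.96398/263005.20598 = 0.5518; after-tax cost = 5.71% × (1 − 31%) = 3.9399%.
WACC = 0.4482 × 12.7300% + 0.5518 × 3.9399% = 7.8795%.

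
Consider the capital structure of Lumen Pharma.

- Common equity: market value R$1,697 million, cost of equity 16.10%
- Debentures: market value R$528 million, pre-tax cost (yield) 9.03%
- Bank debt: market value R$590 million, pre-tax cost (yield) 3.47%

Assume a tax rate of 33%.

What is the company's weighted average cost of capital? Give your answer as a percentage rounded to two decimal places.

11.33%

Total capital V = 1697 + 528 + 590 = 2815.
Equity: weight = 1697/2815 = 0.6028; cost = 16.1%.
Debentures: weight = 528/2815 = 0.1876; after-tax cost = 9.03% × (1 − 33%) = 6.0501%.
Bank debt: weight = 590/2815 = 0.2096; after-tax cost = 3.47% × (1 − 33%) = 2.3249%.
WACC = 0.6028 × 16.1000% + 0.1876 × 6.0501% + 0.2096 × 2.3249% = 11.3278%.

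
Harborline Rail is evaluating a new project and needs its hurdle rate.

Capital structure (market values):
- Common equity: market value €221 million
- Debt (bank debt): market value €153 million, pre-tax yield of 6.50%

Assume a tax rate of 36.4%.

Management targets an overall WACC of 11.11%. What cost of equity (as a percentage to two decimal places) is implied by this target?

15.94%

Total capital V = 221 + 153 = 374.
Equity weight = 221/374 = 0.5909.
Bank debt weight = 153/374 = 0.4091.
Debt contribution = 0.4091 × 6.5% × (1 − 36.4%) = 1.6912%.
Required equity contribution = 11.11% − 1.6912% = 9.4188%.
Re = 9.4188% / 0.5909 = 15.9395%.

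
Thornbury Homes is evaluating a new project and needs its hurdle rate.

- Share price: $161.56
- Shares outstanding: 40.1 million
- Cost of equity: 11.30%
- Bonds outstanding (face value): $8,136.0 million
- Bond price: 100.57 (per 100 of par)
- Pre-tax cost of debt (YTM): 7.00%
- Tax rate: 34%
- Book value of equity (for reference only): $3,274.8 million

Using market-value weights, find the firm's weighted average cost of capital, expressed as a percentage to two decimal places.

Market value of equity E = 161.56 × 40.1m = 6478.556m. Market value of debt D = 8136m × 100.57/100 = 8182.3752m.
Total capital V = 6478.556 + 8182.3752 = 14660.9312.
Equity: weight = 6478.556/14660.9312 = 0.4419; cost = 11.3%.
Bonds outstanding: weight = 8182.3752/14660.9312 = 0.5581; after-tax cost = 7% × (1 − 34%) = 4.6200%.
WACC = 0.4419 × 11.3000% + 0.5581 × 4.6200% = 7.5718%.

7.57%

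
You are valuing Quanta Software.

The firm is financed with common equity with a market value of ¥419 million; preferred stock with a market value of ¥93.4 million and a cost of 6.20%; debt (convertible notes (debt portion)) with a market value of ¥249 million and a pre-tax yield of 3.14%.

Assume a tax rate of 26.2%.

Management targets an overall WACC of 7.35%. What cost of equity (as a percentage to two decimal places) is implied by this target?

Total capital V = 419 + 93.4 + 249 = 761.4.
Equity weight = 419/761.4 = 0.5503.
Preferred weight = 93.4/761.4 = 0.1227.
Convertible notes (debt portion) weight = 249/761.4 = 0.3270.
Debt contribution = 0.3270 × 3.14% × (1 − 26.2%) = 0.7578%.
Preferred contribution = 0.1227 × 6.2% = 0.7605%.
Required equity contribution = 7.35% − 1.5184% = 5.8316%.
Re = 5.8316% / 0.5503 = 10.5971%.

10.60%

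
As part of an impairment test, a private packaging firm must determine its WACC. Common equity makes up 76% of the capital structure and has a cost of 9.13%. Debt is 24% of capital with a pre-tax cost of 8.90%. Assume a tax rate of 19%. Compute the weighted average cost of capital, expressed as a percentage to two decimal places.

After-tax cost of debt = 8.9% × (1 − 19%) = 7.2090%.
WACC = 0.760 × 9.1300% + 0.240 × 7.2090% = 8.6690%.

8.67%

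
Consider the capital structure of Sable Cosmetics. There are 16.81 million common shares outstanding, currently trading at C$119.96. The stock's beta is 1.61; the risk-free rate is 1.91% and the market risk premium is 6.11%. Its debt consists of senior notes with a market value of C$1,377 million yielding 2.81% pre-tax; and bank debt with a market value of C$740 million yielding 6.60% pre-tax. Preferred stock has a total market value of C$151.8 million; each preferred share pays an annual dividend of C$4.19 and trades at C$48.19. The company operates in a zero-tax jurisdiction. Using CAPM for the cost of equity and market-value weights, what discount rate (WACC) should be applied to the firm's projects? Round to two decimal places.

Cost of equity via CAPM: Re = 1.91% + 1.61 × 6.11% = 11.7471%.
Cost of preferred: Rp = 4.19 / 48.19 = 8.6947%.
Market value of equity E = 119.96 × 16.81m = 2016.5276m.
Total capital V = 2016.5276 + 151.8 + 1377 + 740 = 4285.3276.
Equity: weight = 2016.5276/4285.3276 = 0.4706; cost = 11.7471%.
Preferred: weight = 151.8/4285.3276 = 0.0354; cost = 8.6947%.
Senior notes: weight = 1377/4285.3276 = 0.3213; after-tax cost = 2.81% × (1 − 0%) = 2.8100%.
Bank debt: weight = 740/4285.3276 = 0.1727; after-tax cost = 6.6% × (1 − 0%) = 6.6000%.
WACC = 0.4706 × 11.7471% + 0.0354 × 8.6947% + 0.3213 × 2.8100% + 0.1727 × 6.6000% = 7.8784%.

7.88%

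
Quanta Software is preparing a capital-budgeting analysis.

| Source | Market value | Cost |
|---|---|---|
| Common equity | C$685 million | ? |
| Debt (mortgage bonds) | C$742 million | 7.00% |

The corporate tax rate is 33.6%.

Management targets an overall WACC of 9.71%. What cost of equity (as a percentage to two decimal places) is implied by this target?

15.19%

Total capital V = 685 + 742 = 1427.
Equity weight = 685/1427 = 0.4800.
Mortgage bonds weight = 742/1427 = 0.5200.
Debt contribution = 0.5200 × 7% × (1 − 33.6%) = 2.4168%.
Required equity contribution = 9.71% − 2.4168% = 7.2932%.
Re = 7.2932% / 0.4800 = 15.1932%.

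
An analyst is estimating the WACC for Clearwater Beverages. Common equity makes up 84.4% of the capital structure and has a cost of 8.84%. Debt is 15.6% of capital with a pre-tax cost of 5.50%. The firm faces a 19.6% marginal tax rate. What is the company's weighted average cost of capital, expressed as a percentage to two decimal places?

8.15%

After-tax cost of debt = 5.5% × (1 − 19.6%) = 4.4220%.
WACC = 0.844 × 8.8400% + 0.156 × 4.4220% = 8.1508%.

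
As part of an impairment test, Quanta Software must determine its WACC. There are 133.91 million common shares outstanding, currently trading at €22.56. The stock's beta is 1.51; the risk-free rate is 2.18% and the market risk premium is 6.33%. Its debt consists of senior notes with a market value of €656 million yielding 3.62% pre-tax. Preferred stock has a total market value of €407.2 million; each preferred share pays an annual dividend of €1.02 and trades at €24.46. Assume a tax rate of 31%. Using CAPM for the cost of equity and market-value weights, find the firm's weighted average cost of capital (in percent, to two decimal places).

Cost of equity via CAPM: Re = 2.18% + 1.51 × 6.33% = 11.7383%.
Cost of preferred: Rp = 1.02 / 24.46 = 4.1701%.
Market value of equity E = 22.56 × 133.91m = 3021.0096m.
Total capital V = 3021.0096 + 407.2 + 656 = 4084.2096.
Equity: weight = 3021.0096/4084.2096 = 0.7397; cost = 11.7383%.
Preferred: weight = 407.2/4084.2096 = 0.0997; cost = 4.1701%.
Senior notes: weight = 656/4084.2096 = 0.1606; after-tax cost = 3.62% × (1 − 31%) = 2.4978%.
WACC = 0.7397 × 11.7383% + 0.0997 × 4.1701% + 0.1606 × 2.4978% = 9.4995%.

9.50%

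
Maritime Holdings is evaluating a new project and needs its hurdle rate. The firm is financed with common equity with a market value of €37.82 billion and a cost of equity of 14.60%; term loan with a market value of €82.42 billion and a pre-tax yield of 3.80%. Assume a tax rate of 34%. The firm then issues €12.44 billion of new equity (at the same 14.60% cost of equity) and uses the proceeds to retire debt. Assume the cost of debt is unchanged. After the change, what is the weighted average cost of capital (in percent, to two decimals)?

7.56%

After the change:
Total capital V = 50.26 + 69.98 = 120.24.
Equity: weight = 50.26/120.24 = 0.4180; cost = 14.6%.
Term loan: weight = 69.98/120.24 = 0.5820; after-tax cost = 3.8% × (1 − 34%) = 2.5080%.
WACC = 0.4180 × 14.6000% + 0.5820 × 2.5080% = 7.5624%.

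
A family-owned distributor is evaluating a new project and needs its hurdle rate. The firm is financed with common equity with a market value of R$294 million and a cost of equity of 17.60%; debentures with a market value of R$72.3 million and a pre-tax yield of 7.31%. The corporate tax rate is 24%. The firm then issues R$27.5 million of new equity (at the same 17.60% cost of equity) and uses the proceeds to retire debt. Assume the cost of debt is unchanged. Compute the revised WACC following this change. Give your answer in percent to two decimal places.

16.13%

After the change:
Total capital V = 321.5 + 44.8 = 366.3.
Equity: weight = 321.5/366.3 = 0.8777; cost = 17.6%.
Debentures: weight = 44.8/366.3 = 0.1223; after-tax cost = 7.31% × (1 − 24%) = 5.5556%.
WACC = 0.8777 × 17.6000% + 0.1223 × 5.5556% = 16.1269%.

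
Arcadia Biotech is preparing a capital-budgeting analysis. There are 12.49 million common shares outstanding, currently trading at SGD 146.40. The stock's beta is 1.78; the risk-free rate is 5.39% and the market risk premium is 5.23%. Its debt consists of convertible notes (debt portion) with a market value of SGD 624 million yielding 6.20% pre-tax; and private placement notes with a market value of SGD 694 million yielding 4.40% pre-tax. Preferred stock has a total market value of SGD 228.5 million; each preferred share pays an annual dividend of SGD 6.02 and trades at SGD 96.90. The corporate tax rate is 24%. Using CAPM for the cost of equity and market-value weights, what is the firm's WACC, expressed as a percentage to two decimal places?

9.94%

Cost of equity via CAPM: Re = 5.39% + 1.78 × 5.23% = 14.6994%.
Cost of preferred: Rp = 6.02 / 96.9 = 6.2126%.
Market value of equity E = 146.4 × 12.49m = 1828.536m.
Total capital V = 1828.536 + 228.5 + 624 + 694 = 3375.036.
Equity: weight = 1828.536/3375.036 = 0.5418; cost = 14.6994%.
Preferred: weight = 228.5/3375.036 = 0.0677; cost = 6.2126%.
Convertible notes (debt portion): weight = 624/3375.036 = 0.1849; after-tax cost = 6.2% × (1 − 24%) = 4.7120%.
Private placement notes: weight = 694/3375.036 = 0.2056; after-tax cost = 4.4% × (1 − 24%) = 3.3440%.
WACC = 0.5418 × 14.6994% + 0.0677 × 6.2126% + 0.1849 × 4.7120% + 0.2056 × 3.3440% = 9.9433%.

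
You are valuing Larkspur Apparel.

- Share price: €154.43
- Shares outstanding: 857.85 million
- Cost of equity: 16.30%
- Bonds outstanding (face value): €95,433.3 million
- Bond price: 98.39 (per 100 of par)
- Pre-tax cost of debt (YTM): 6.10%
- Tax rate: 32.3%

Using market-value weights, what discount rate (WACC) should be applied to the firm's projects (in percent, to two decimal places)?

11.25%

Market value of equity E = 154.43 × 857.85m = 132477.7755m. Market value of debt D = 95433.3m × 98.39/100 = 93896.82387m.
Total capital V = 132477.7755 + 93896.82387 = 226374.59937.
Equity: weight = 132477.7755/226374.59937 = 0.5852; cost = 16.3%.
Bonds outstanding: weight = 93896.82387/226374.59937 = 0.4148; after-tax cost = 6.1% × (1 − 32.3%) = 4.1297%.
WACC = 0.5852 × 16.3000% + 0.4148 × 4.1297% = 11.2519%.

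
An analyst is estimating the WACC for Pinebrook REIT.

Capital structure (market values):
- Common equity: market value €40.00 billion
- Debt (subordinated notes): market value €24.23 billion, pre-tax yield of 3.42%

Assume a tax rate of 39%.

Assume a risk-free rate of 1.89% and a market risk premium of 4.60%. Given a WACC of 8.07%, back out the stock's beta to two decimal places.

2.13

Total capital V = 40 + 24.23 = 64.23.
Equity weight = 40/64.23 = 0.6228.
Subordinated notes weight = 24.23/64.23 = 0.3772.
Debt contribution = 0.3772 × 3.42% × (1 − 39%) = 0.7870%.
Required equity contribution = 8.07% − 0.7870% = 7.2830%  ⇒  Re = 11.6947%.
CAPM: 11.6947% = 1.89% + β × 4.6%  ⇒  β = 2.1315.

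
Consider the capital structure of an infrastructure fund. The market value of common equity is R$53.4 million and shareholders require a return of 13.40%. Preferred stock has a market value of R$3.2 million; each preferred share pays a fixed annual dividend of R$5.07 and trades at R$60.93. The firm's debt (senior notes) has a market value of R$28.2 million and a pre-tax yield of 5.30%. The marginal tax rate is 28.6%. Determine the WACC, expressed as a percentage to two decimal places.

Cost of preferred: Rp = 5.07 / 60.93 = 8.3210%.
Total capital V = 53.4 + 3.2 + 28.2 = 84.8.
Equity: weight = 53.4/84.8 = 0.6297; cost = 13.4%.
Preferred: weight = 3.2/84.8 = 0.0377; cost = 8.321%.
Senior notes: weight = 28.2/84.8 = 0.3325; after-tax cost = 5.3% × (1 − 28.6%) = 3.7842%.
WACC = 0.6297 × 13.4000% + 0.0377 × 8.3210% + 0.3325 × 3.7842% = 10.0106%.

10.01%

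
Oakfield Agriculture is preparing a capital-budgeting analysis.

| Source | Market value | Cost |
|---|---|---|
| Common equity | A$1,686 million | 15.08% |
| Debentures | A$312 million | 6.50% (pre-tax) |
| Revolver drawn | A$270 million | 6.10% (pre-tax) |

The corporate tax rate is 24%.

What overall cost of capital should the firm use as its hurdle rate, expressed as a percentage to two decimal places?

Total capital V = 1686 + 312 + 270 = 2268.
Equity: weight = 1686/2268 = 0.7434; cost = 15.08%.
Debentures: weight = 312/2268 = 0.1376; after-tax cost = 6.5% × (1 − 24%) = 4.9400%.
Revolver drawn: weight = 270/2268 = 0.1190; after-tax cost = 6.1% × (1 − 24%) = 4.6360%.
WACC = 0.7434 × 15.0800% + 0.1376 × 4.9400% + 0.1190 × 4.6360% = 12.4417%.

12.44%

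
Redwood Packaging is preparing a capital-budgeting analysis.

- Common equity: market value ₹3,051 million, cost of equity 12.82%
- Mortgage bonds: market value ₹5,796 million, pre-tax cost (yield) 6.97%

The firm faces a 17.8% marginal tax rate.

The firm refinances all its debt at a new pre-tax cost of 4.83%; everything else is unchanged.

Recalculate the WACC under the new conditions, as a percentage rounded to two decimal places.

7.02%

After the change:
Total capital V = 3051 + 5796 = 8847.
Equity: weight = 3051/8847 = 0.3449; cost = 12.82%.
Mortgage bonds: weight = 5796/8847 = 0.6551; after-tax cost = 4.83% × (1 − 17.8%) = 3.9703%.
WACC = 0.3449 × 12.8200% + 0.6551 × 3.9703% = 7.0222%.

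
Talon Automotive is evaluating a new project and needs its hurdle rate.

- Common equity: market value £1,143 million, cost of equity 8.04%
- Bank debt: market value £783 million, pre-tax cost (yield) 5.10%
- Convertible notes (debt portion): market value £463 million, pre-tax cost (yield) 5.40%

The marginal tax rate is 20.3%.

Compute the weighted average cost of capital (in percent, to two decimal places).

Total capital V = 1143 + 783 + 463 = 2389.
Equity: weight = 1143/2389 = 0.4784; cost = 8.04%.
Bank debt: weight = 783/2389 = 0.3278; after-tax cost = 5.1% × (1 − 20.3%) = 4.0647%.
Convertible notes (debt portion): weight = 463/2389 = 0.1938; after-tax cost = 5.4% × (1 − 20.3%) = 4.3038%.
WACC = 0.4784 × 8.0400% + 0.3278 × 4.0647% + 0.1938 × 4.3038% = 6.0130%.

6.01%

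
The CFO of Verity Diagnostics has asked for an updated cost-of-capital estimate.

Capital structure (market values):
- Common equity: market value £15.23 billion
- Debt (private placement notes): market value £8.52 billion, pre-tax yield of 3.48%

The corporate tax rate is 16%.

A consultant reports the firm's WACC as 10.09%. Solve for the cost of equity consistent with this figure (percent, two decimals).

14.10%

Total capital V = 15.23 + 8.52 = 23.75.
Equity weight = 15.23/23.75 = 0.6413.
Private placement notes weight = 8.52/23.75 = 0.3587.
Debt contribution = 0.3587 × 3.48% × (1 − 16%) = 1.0487%.
Required equity contribution = 10.09% − 1.0487% = 9.0413%.
Re = 9.0413% / 0.6413 = 14.0993%.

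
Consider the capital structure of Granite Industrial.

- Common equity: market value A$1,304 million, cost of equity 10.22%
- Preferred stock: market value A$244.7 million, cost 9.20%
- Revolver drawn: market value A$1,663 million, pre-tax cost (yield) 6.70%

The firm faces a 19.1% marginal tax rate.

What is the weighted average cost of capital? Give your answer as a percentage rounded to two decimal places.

7.66%

Total capital V = 1304 + 244.7 + 1663 = 3211.7.
Equity: weight = 1304/3211.7 = 0.4060; cost = 10.22%.
Preferred: weight = 244.7/3211.7 = 0.0762; cost = 9.2%.
Revolver drawn: weight = 1663/3211.7 = 0.5178; after-tax cost = 6.7% × (1 − 19.1%) = 5.4203%.
WACC = 0.4060 × 10.2200% + 0.0762 × 9.2000% + 0.5178 × 5.4203% = 7.6570%.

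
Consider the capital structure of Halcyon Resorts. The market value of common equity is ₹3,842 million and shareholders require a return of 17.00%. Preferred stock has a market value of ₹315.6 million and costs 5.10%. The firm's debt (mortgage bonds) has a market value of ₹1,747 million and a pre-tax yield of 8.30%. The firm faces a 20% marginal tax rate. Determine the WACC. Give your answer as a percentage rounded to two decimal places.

Total capital V = 3842 + 315.6 + 1747 = 5904.6.
Equity: weight = 3842/5904.6 = 0.6507; cost = 17%.
Preferred: weight = 315.6/5904.6 = 0.0534; cost = 5.1%.
Mortgage bonds: weight = 1747/5904.6 = 0.2959; after-tax cost = 8.3% × (1 − 20%) = 6.6400%.
WACC = 0.6507 × 17.0000% + 0.0534 × 5.1000% + 0.2959 × 6.6400% = 13.2987%.

13.30%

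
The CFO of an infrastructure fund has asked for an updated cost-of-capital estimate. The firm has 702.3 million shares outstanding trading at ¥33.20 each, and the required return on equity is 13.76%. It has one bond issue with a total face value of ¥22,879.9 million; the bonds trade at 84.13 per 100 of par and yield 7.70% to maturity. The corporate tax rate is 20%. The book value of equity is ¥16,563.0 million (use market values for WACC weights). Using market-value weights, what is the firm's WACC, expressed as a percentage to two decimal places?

Market value of equity E = 33.2 × 702.3m = 23316.36m. Market value of debt D = 22879.9m × 84.13/100 = 19248.85987m.
Total capital V = 23316.36 + 19248.85987 = 42565.21987.
Equity: weight = 23316.36/42565.21987 = 0.5478; cost = 13.76%.
Bonds outstanding: weight = 19248.85987/42565.21987 = 0.4522; after-tax cost = 7.7% × (1 − 20%) = 6.1600%.
WACC = 0.5478 × 13.7600% + 0.4522 × 6.1600% = 10.3231%.

10.32%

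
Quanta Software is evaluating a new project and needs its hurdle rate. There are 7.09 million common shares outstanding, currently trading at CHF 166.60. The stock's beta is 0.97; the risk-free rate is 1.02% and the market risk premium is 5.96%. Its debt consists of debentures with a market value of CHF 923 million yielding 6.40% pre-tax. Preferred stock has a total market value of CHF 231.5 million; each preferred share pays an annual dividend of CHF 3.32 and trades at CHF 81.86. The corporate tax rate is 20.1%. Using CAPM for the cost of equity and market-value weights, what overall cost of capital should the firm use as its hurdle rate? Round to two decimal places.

5.86%

Cost of equity via CAPM: Re = 1.02% + 0.97 × 5.96% = 6.8012%.
Cost of preferred: Rp = 3.32 / 81.86 = 4.0557%.
Market value of equity E = 166.6 × 7.09m = 1181.194m.
Total capital V = 1181.194 + 231.5 + 923 = 2335.694.
Equity: weight = 1181.194/2335.694 = 0.5057; cost = 6.8012%.
Preferred: weight = 231.5/2335.694 = 0.0991; cost = 4.0557%.
Debentures: weight = 923/2335.694 = 0.3952; after-tax cost = 6.4% × (1 − 20.1%) = 5.1136%.
WACC = 0.5057 × 6.8012% + 0.0991 × 4.0557% + 0.3952 × 5.1136% = 5.8622%.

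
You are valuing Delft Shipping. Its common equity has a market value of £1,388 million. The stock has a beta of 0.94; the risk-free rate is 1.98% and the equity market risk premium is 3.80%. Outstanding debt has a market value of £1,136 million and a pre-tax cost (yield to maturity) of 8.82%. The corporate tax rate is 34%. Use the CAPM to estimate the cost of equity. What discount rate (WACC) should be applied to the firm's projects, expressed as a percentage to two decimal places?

5.67%

Cost of equity via CAPM: Re = 1.98% + 0.94 × 3.8% = 5.5520%.
Total capital V = 1388 + 1136 = 2524.
Equity: weight = 1388/2524 = 0.5499; cost = 5.552%.
Debt: weight = 1136/2524 = 0.4501; after-tax cost = 8.82% × (1 − 34%) = 5.8212%.
WACC = 0.5499 × 5.5520% + 0.4501 × 5.8212% = 5.6732%.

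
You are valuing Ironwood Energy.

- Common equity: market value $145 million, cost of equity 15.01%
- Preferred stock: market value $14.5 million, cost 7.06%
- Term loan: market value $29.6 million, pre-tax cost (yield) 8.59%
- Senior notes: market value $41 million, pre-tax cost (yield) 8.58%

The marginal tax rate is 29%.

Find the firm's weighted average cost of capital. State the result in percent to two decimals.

Total capital V = 145 + 14.5 + 29.6 + 41 = 230.1.
Equity: weight = 145/230.1 = 0.6302; cost = 15.01%.
Preferred: weight = 14.5/230.1 = 0.0630; cost = 7.06%.
Term loan: weight = 29.6/230.1 = 0.1286; after-tax cost = 8.59% × (1 − 29%) = 6.0989%.
Senior notes: weight = 41/230.1 = 0.1782; after-tax cost = 8.58% × (1 − 29%) = 6.0918%.
WACC = 0.6302 × 15.0100% + 0.0630 × 7.0600% + 0.1286 × 6.0989% + 0.1782 × 6.0918% = 11.7736%.

11.77%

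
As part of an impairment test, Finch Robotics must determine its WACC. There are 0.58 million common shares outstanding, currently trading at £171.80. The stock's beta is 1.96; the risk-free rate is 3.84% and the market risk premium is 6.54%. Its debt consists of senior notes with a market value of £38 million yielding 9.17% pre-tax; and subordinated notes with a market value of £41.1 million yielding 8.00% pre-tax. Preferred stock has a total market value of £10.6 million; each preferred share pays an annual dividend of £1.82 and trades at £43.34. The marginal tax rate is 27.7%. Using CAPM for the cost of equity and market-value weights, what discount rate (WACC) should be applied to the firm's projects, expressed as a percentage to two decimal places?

Cost of equity via CAPM: Re = 3.84% + 1.96 × 6.54% = 16.6584%.
Cost of preferred: Rp = 1.82 / 43.34 = 4.1994%.
Market value of equity E = 171.8 × 0.58m = 99.644m.
Total capital V = 99.644 + 10.6 + 38 + 41.1 = 189.344.
Equity: weight = 99.644/189.344 = 0.5263; cost = 16.6584%.
Preferred: weight = 10.6/189.344 = 0.0560; cost = 4.1994%.
Senior notes: weight = 38/189.344 = 0.2007; after-tax cost = 9.17% × (1 − 27.7%) = 6.6299%.
Subordinated notes: weight = 41.1/189.344 = 0.2171; after-tax cost = 8% × (1 − 27.7%) = 5.7840%.
WACC = 0.5263 × 16.6584% + 0.0560 × 4.1994% + 0.2007 × 6.6299% + 0.2171 × 5.7840% = 11.5878%.

11.59%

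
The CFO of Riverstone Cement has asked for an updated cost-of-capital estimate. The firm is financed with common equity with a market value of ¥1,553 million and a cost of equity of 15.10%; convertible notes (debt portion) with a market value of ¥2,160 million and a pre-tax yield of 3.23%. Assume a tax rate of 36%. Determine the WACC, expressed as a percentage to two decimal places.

Total capital V = 1553 + 2160 = 3713.
Equity: weight = 1553/3713 = 0.4183; cost = 15.1%.
Convertible notes (debt portion): weight = 2160/3713 = 0.5817; after-tax cost = 3.23% × (1 − 36%) = 2.0672%.
WACC = 0.4183 × 15.1000% + 0.5817 × 2.0672% = 7.5183%.

7.52%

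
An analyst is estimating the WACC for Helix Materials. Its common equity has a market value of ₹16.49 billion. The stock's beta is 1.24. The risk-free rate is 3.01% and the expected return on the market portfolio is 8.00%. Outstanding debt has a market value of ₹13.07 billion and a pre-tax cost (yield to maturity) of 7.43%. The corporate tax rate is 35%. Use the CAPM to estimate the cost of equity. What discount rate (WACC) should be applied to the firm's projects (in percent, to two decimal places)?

Market risk premium = 8.0% − 3.01% = 4.99%.
Cost of equity via CAPM: Re = 3.01% + 1.24 × 4.99% = 9.1976%.
Total capital V = 16.49 + 13.07 = 29.56.
Equity: weight = 16.49/29.56 = 0.5578; cost = 9.1976%.
Debt: weight = 13.07/29.56 = 0.4422; after-tax cost = 7.43% × (1 − 35%) = 4.8295%.
WACC = 0.5578 × 9.1976% + 0.4422 × 4.8295% = 7.2662%.

7.27%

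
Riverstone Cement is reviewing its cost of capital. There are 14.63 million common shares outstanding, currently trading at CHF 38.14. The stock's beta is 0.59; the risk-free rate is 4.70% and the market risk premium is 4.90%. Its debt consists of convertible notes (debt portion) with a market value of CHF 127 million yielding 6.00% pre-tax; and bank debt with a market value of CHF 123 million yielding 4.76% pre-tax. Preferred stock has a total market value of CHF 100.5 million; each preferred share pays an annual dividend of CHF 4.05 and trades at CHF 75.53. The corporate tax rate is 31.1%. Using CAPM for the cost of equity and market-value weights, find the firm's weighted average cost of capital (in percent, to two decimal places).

6.28%

Cost of equity via CAPM: Re = 4.7% + 0.59 × 4.9% = 7.5910%.
Cost of preferred: Rp = 4.05 / 75.53 = 5.3621%.
Market value of equity E = 38.14 × 14.63m = 557.9882m.
Total capital V = 557.9882 + 100.5 + 127 + 123 = 908.4882.
Equity: weight = 557.9882/908.4882 = 0.6142; cost = 7.591%.
Preferred: weight = 100.5/908.4882 = 0.1106; cost = 5.3621%.
Convertible notes (debt portion): weight = 127/908.4882 = 0.1398; after-tax cost = 6% × (1 − 31.1%) = 4.1340%.
Bank debt: weight = 123/908.4882 = 0.1354; after-tax cost = 4.76% × (1 − 31.1%) = 3.2796%.
WACC = 0.6142 × 7.5910% + 0.1106 × 5.3621% + 0.1398 × 4.1340% + 0.1354 × 3.2796% = 6.2775%.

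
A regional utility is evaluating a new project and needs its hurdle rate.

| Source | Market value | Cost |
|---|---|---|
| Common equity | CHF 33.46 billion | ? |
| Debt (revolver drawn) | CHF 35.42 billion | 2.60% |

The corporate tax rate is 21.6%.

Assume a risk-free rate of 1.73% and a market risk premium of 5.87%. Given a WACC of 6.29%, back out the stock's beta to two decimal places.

1.54

Total capital V = 33.46 + 35.42 = 68.88.
Equity weight = 33.46/68.88 = 0.4858.
Revolver drawn weight = 35.42/68.88 = 0.5142.
Debt contribution = 0.5142 × 2.6% × (1 − 21.6%) = 1.0482%.
Required equity contribution = 6.29% − 1.0482% = 5.2418%  ⇒  Re = 10.7906%.
CAPM: 10.7906% = 1.73% + β × 5.87%  ⇒  β = 1.5436.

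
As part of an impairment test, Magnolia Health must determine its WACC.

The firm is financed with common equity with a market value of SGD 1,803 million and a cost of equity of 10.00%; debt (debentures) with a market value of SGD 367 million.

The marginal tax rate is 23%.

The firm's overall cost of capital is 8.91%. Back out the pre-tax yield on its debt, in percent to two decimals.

4.62%

Total capital V = 1803 + 367 = 2170.
Equity weight = 1803/2170 = 0.8309.
Debentures weight = 367/2170 = 0.1691.
Equity contribution = 0.8309 × 10% = 8.3088%.
Remaining for debt = 8.91% − 8.3088% = 0.6012%.
Rd × (1 − 23%) × 0.1691 = 0.6012%  ⇒  Rd = 4.6169%.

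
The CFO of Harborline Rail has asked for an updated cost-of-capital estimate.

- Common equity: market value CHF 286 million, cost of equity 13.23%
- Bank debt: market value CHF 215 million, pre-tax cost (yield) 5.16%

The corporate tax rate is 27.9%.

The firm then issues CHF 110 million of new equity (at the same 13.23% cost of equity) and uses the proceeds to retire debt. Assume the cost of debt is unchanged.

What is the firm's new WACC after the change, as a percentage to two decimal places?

11.24%

After the change:
Total capital V = 396 + 105 = 501.
Equity: weight = 396/501 = 0.7904; cost = 13.23%.
Bank debt: weight = 105/501 = 0.2096; after-tax cost = 5.16% × (1 − 27.9%) = 3.7204%.
WACC = 0.7904 × 13.2300% + 0.2096 × 3.7204% = 11.2370%.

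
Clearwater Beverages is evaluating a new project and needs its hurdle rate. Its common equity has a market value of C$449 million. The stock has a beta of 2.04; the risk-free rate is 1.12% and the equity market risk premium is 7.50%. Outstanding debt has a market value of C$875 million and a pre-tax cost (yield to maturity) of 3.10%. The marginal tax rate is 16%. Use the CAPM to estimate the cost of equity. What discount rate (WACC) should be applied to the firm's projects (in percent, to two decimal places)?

7.29%

Cost of equity via CAPM: Re = 1.12% + 2.04 × 7.5% = 16.4200%.
Total capital V = 449 + 875 = 1324.
Equity: weight = 449/1324 = 0.3391; cost = 16.42%.
Debt: weight = 875/1324 = 0.6609; after-tax cost = 3.1% × (1 − 16%) = 2.6040%.
WACC = 0.3391 × 16.4200% + 0.6609 × 2.6040% = 7.2893%.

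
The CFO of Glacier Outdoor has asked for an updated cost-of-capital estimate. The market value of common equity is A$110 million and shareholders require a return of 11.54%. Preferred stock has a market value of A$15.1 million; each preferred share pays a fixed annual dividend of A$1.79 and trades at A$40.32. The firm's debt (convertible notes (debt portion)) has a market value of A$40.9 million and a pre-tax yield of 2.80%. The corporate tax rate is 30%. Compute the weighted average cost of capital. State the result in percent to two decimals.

8.53%

Cost of preferred: Rp = 1.79 / 40.32 = 4.4395%.
Total capital V = 110 + 15.1 + 40.9 = 166.
Equity: weight = 110/166 = 0.6627; cost = 11.54%.
Preferred: weight = 15.1/166 = 0.0910; cost = 4.4395%.
Convertible notes (debt portion): weight = 40.9/166 = 0.2464; after-tax cost = 2.8% × (1 − 30%) = 1.9600%.
WACC = 0.6627 × 11.5400% + 0.0910 × 4.4395% + 0.2464 × 1.9600% = 8.5337%.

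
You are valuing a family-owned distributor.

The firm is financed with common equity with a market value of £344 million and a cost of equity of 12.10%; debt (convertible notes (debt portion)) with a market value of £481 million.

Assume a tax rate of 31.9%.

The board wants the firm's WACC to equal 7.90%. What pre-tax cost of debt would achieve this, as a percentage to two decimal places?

Total capital V = 344 + 481 = 825.
Equity weight = 344/825 = 0.4170.
Convertible notes (debt portion) weight = 481/825 = 0.5830.
Equity contribution = 0.4170 × 12.1% = 5.0453%.
Remaining for debt = 7.9% − 5.0453% = 2.8547%.
Rd × (1 − 31.9%) × 0.5830 = 2.8547%  ⇒  Rd = 7.1898%.

7.19%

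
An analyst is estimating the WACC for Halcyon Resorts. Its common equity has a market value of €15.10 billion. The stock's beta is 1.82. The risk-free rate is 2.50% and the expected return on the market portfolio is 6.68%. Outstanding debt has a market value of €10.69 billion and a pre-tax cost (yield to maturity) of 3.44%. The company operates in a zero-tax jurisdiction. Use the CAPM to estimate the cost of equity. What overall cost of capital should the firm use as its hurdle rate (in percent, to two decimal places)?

Market risk premium = 6.68% − 2.5% = 4.18%.
Cost of equity via CAPM: Re = 2.5% + 1.82 × 4.18% = 10.1076%.
Total capital V = 15.1 + 10.69 = 25.79.
Equity: weight = 15.1/25.79 = 0.5855; cost = 10.1076%.
Debt: weight = 10.69/25.79 = 0.4145; after-tax cost = 3.44% × (1 − 0%) = 3.4400%.
WACC = 0.5855 × 10.1076% + 0.4145 × 3.4400% = 7.3439%.

7.34%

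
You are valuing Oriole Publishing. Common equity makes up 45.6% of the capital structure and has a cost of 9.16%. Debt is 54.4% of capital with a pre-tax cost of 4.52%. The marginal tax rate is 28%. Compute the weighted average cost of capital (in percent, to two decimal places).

After-tax cost of debt = 4.52% × (1 − 28%) = 3.2544%.
WACC = 0.456 × 9.1600% + 0.544 × 3.2544% = 5.9474%.

5.95%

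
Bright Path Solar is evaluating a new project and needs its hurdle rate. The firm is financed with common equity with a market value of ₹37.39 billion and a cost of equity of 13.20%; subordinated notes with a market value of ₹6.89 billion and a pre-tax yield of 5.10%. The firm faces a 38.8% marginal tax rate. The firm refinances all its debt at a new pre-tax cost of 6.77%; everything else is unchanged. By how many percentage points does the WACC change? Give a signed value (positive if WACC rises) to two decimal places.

+0.16 pp

Current WACC:
Total capital V = 37.39 + 6.89 = 44.28.
Equity: weight = 37.39/44.28 = 0.8444; cost = 13.2%.
Subordinated notes: weight = 6.89/44.28 = 0.1556; after-tax cost = 5.1% × (1 − 38.8%) = 3.1212%.
WACC = 0.8444 × 13.2000% + 0.1556 × 3.1212% = 11.6317%.
After the change:
Total capital V = 37.39 + 6.89 = 44.28.
Equity: weight = 37.39/44.28 = 0.8444; cost = 13.2%.
Subordinated notes: weight = 6.89/44.28 = 0.1556; after-tax cost = 6.77% × (1 − 38.8%) = 4.1432%.
WACC = 0.8444 × 13.2000% + 0.1556 × 4.1432% = 11.7908%.
Change in WACC = 11.7908% − 11.6317% = 0.1590 pp.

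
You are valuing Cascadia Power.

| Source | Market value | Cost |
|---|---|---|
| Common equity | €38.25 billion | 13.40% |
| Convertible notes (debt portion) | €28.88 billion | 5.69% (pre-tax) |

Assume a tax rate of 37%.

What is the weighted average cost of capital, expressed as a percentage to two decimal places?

Total capital V = 38.25 + 28.88 = 67.13.
Equity: weight = 38.25/67.13 = 0.5698; cost = 13.4%.
Convertible notes (debt portion): weight = 28.88/67.13 = 0.4302; after-tax cost = 5.69% × (1 − 37%) = 3.5847%.
WACC = 0.5698 × 13.4000% + 0.4302 × 3.5847% = 9.1774%.

9.18%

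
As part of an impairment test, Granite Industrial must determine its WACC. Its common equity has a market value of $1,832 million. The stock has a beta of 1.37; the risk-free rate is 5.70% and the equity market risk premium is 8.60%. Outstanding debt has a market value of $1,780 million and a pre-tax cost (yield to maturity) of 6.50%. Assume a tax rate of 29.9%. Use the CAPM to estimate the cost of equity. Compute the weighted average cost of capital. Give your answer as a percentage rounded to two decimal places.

Cost of equity via CAPM: Re = 5.7% + 1.37 × 8.6% = 17.4820%.
Total capital V = 1832 + 1780 = 3612.
Equity: weight = 1832/3612 = 0.5072; cost = 17.482%.
Debt: weight = 1780/3612 = 0.4928; after-tax cost = 6.5% × (1 − 29.9%) = 4.5565%.
WACC = 0.5072 × 17.4820% + 0.4928 × 4.5565% = 11.1123%.

11.11%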